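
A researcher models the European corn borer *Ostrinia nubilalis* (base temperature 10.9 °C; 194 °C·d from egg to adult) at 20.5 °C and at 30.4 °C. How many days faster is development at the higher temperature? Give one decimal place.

10.3 days

At 20.5 °C: 194 / (20.5 − 10.9) = 194 / 9.6 = 20.208 d.
At 30.4 °C: 194 / (30.4 − 10.9) = 194 / 19.5 = 9.949 d.
Difference = |20.208 − 9.949| = 10.260 ≈ 10.3 days.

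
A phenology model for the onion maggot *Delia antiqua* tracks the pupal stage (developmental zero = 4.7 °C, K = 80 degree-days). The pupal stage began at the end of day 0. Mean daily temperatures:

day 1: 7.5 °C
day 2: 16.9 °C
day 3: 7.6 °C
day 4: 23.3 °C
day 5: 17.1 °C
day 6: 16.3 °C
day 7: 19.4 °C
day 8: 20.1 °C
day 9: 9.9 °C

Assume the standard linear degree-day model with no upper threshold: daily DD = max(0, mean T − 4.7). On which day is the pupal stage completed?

day 8

Daily DD above 4.7 °C: 2.8, 12.2, 2.9, 18.6, 12.4, 11.6, 14.7, 15.4, 5.2.
Cumulative: 2.8, 15.0, 17.9, 36.5, 48.9, 60.5, 75.2, 90.6, 95.8.
The total first reaches 80 DD on day 8.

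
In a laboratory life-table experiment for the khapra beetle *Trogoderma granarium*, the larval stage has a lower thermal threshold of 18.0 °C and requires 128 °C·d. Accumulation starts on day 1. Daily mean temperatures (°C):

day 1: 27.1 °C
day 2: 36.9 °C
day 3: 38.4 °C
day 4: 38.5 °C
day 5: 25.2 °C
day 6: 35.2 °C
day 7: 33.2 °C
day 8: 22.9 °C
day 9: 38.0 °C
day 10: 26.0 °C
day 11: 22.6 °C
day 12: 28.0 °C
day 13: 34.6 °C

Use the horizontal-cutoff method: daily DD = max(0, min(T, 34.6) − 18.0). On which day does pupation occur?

Daily DD above 18.0 °C (capped at 16.6): 9.1, 16.6, 16.6, 16.6, 7.2, 16.6, 15.2, 4.9, 16.6, 8.0, 4.6, 10.0, 16.6.
Cumulative: 9.1, 25.7, 42.3, 58.9, 66.1, 82.7, 97.9, 102.8, 119.4, 127.4, 132.0, 142.0, 158.6.
The total first reaches 128 DD on day 11.

day 11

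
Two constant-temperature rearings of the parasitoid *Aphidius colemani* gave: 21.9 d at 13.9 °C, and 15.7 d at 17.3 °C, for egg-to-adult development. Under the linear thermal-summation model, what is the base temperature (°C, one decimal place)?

5.3 °C

Linear rate model ⇒ the product D·(T − T_b) is constant across temperatures.
21.9·(13.9 − T_b) = 15.7·(17.3 − T_b)
T_b = (21.9·13.9 − 15.7·17.3) / (21.9 − 15.7) = 32.80 / 6.2 = 5.290 °C ≈ 5.3 °C.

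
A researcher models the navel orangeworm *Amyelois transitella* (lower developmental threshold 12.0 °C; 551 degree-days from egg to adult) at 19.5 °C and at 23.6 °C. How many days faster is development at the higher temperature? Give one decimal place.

At 19.5 °C: 551 / (19.5 − 12.0) = 551 / 7.5 = 73.467 d.
At 23.6 °C: 551 / (23.6 − 12.0) = 551 / 11.6 = 47.500 d.
Difference = |73.467 − 47.500| = 25.967 ≈ 26.0 days.

26.0 days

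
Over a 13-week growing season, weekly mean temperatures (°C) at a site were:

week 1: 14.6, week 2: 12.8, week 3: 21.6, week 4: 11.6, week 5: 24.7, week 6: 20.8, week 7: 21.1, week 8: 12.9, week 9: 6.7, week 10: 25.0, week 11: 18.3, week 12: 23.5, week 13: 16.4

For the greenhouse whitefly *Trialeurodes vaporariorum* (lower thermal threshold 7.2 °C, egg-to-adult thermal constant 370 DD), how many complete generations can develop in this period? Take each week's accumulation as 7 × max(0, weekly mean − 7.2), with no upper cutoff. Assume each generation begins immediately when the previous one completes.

Weekly DD (7 × max(0, T̄ − 7.2)): 51.8, 39.2, 100.8, 30.8, 122.5, 95.2, 97.3, 39.9, 0.0, 124.6, 77.7, 114.1, 64.4.
Season total = 958.3 DD.
Complete generations = ⌊958.3 / 370⌋ = 2.

2 generations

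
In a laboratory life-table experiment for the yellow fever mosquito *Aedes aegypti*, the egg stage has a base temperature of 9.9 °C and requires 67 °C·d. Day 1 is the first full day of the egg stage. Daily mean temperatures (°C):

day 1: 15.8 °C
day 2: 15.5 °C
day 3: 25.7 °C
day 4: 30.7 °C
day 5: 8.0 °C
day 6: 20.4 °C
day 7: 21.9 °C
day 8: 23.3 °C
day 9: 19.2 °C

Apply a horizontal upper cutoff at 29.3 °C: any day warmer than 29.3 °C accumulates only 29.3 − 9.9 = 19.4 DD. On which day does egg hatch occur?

day 7

Daily DD above 9.9 °C (capped at 19.4): 5.9, 5.6, 15.8, 19.4, 0.0, 10.5, 12.0, 13.4, 9.3.
Cumulative: 5.9, 11.5, 27.3, 46.7, 46.7, 57.2, 69.2, 82.6, 91.9.
The total first reaches 67 DD on day 7.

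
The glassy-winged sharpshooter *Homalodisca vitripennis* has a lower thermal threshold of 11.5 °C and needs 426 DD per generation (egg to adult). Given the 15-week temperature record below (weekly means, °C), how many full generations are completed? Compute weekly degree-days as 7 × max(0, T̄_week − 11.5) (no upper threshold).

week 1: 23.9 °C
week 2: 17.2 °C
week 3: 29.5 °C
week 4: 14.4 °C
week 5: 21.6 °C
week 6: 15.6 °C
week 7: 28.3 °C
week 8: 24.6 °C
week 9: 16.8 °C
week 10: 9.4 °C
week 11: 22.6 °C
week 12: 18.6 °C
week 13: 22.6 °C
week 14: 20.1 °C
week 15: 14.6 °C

2 generations

Weekly DD (7 × max(0, T̄ − 11.5)): 86.8, 39.9, 126.0, 20.3, 70.7, 28.7, 117.6, 91.7, 37.1, 0.0, 77.7, 49.7, 77.7, 60.2, 21.7.
Season total = 905.8 DD.
Complete generations = ⌊905.8 / 426⌋ = 2.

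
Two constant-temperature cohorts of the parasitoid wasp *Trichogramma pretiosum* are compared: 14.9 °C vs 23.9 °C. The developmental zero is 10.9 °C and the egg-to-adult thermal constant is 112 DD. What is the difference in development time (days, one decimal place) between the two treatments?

19.4 days

At 14.9 °C: 112 / (14.9 − 10.9) = 112 / 4.0 = 28.000 d.
At 23.9 °C: 112 / (23.9 − 10.9) = 112 / 13.0 = 8.615 d.
Difference = |28.000 − 8.615| = 19.385 ≈ 19.4 days.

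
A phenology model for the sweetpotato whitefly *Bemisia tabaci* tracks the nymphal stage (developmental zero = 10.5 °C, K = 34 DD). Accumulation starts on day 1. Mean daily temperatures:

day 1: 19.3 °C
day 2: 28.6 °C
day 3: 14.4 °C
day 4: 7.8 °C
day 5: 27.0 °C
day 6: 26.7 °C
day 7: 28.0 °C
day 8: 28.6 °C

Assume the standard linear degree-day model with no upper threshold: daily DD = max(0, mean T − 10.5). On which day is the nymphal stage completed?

Daily DD above 10.5 °C: 8.8, 18.1, 3.9, 0.0, 16.5, 16.2, 17.5, 18.1.
Cumulative: 8.8, 26.9, 30.8, 30.8, 47.3, 63.5, 81.0, 99.1.
The total first reaches 34 DD on day 5.

day 5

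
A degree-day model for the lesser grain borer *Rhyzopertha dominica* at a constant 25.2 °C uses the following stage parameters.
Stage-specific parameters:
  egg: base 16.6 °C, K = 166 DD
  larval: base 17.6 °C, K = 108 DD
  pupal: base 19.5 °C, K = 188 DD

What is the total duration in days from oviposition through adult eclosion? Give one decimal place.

66.5 days

egg: 166 / (25.2 − 16.6) = 166 / 8.6 = 19.302 d.
larval: 108 / (25.2 − 17.6) = 108 / 7.6 = 14.211 d.
pupal: 188 / (25.2 − 19.5) = 188 / 5.7 = 32.982 d.
Sum = 66.495 ≈ 66.5 days.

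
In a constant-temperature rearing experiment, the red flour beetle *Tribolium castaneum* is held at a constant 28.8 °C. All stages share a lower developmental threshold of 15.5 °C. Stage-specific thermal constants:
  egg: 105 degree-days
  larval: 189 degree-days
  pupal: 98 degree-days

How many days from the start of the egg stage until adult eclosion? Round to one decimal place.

Daily accumulation at 28.8 °C = 28.8 − 15.5 = 13.3 DD/day.
Total K = 105 + 189 + 98 = 392 DD.
Total duration = 392 / 13.3 = 29.474 ≈ 29.5 days.

29.5 days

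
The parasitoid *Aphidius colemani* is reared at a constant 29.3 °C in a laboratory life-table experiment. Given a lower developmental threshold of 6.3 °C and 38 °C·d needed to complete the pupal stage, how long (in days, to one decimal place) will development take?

Daily accumulation = 29.3 − 6.3 = 23.0 DD/day.
Duration = 38 / 23.0 = 1.652 ≈ 1.7 days.

1.7 days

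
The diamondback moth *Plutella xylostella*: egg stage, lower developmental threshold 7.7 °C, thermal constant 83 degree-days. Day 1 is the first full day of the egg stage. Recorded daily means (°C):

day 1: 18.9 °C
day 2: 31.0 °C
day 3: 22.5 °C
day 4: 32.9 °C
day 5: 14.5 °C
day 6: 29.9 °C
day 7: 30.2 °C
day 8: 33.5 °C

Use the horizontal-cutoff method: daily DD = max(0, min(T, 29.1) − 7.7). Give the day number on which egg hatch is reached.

Daily DD above 7.7 °C (capped at 21.4): 11.2, 21.4, 14.8, 21.4, 6.8, 21.4, 21.4, 21.4.
Cumulative: 11.2, 32.6, 47.4, 68.8, 75.6, 97.0, 118.4, 139.8.
The total first reaches 83 DD on day 6.

day 6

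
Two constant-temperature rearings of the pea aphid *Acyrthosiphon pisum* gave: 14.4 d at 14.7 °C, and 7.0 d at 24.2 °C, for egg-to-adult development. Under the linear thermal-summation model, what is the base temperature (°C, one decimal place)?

Equal thermal constants: D₁(T₁ − T_b) = D₂(T₂ − T_b).
14.4·(14.7 − T_b) = 7.0·(24.2 − T_b)
T_b = (14.4·14.7 − 7.0·24.2) / (14.4 − 7.0) = 42.28 / 7.4 = 5.714 °C ≈ 5.7 °C.

5.7 °C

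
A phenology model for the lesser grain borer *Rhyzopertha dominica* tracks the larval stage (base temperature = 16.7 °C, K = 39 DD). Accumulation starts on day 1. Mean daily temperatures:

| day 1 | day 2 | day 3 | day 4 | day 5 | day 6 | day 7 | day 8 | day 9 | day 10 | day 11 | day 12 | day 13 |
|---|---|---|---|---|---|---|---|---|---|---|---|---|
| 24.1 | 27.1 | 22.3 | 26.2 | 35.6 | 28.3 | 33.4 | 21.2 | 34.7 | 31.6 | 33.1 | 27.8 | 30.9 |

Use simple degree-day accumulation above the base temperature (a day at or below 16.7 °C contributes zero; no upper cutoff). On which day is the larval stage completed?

Daily DD above 16.7 °C: 7.4, 10.4, 5.6, 9.5, 18.9, 11.6, 16.7, 4.5, 18.0, 14.9, 16.4, 11.1, 14.2.
Cumulative: 7.4, 17.8, 23.4, 32.9, 51.8, 63.4, 80.1, 84.6, 102.6, 117.5, 133.9, 145.0, 159.2.
The total first reaches 39 DD on day 5.

day 5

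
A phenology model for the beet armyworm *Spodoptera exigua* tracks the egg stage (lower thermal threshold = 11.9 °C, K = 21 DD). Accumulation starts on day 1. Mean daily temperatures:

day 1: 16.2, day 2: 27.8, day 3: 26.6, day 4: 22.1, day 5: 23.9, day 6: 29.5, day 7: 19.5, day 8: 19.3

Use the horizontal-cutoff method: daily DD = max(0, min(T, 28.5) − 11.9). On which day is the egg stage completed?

day 3

Daily DD above 11.9 °C (capped at 16.6): 4.3, 15.9, 14.7, 10.2, 12.0, 16.6, 7.6, 7.4.
Cumulative: 4.3, 20.2, 34.9, 45.1, 57.1, 73.7, 81.3, 88.7.
The total first reaches 21 DD on day 3.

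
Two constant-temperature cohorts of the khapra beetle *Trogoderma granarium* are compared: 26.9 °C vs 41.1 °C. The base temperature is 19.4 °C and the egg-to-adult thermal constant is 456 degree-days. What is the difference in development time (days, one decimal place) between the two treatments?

39.8 days

At 26.9 °C: 456 / (26.9 − 19.4) = 456 / 7.5 = 60.800 d.
At 41.1 °C: 456 / (41.1 − 19.4) = 456 / 21.7 = 21.014 d.
Difference = |60.800 − 21.014| = 39.786 ≈ 39.8 days.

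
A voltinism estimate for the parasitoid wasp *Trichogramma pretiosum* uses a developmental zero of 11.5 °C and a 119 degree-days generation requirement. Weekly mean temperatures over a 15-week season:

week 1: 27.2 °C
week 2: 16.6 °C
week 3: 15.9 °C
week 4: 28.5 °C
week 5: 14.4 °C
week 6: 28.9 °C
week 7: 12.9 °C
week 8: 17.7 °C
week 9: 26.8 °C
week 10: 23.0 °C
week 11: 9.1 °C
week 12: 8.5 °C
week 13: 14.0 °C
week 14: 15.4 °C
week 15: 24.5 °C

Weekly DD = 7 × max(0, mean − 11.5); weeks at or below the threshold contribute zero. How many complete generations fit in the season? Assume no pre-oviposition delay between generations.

Weekly DD (7 × max(0, T̄ − 11.5)): 109.9, 35.7, 30.8, 119.0, 20.3, 121.8, 9.8, 43.4, 107.1, 80.5, 0.0, 0.0, 17.5, 27.3, 91.0.
Season total = 814.1 DD.
Complete generations = ⌊814.1 / 119⌋ = 6.

6 generations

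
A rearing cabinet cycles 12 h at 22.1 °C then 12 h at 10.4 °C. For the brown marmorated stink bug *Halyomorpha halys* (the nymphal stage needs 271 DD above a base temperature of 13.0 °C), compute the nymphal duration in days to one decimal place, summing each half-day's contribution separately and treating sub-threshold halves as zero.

59.6 days

Day half: max(0, 22.1 − 13.0) × 0.5 = 9.1 × 0.5 = 4.55 DD.
Night half: max(0, 10.4 − 13.0) × 0.5 = 0.0 × 0.5 = 0.00 DD.
Per 24 h: 4.55 DD/day.
Duration = 271 / 4.55 = 59.560 ≈ 59.6 days.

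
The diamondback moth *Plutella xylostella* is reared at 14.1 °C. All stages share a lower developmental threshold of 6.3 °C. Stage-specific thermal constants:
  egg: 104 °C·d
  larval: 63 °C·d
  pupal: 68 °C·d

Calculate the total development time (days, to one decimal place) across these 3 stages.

Daily accumulation at 14.1 °C = 14.1 − 6.3 = 7.8 DD/day.
Total K = 104 + 63 + 68 = 235 DD.
Total duration = 235 / 7.8 = 30.128 ≈ 30.1 days.

30.1 days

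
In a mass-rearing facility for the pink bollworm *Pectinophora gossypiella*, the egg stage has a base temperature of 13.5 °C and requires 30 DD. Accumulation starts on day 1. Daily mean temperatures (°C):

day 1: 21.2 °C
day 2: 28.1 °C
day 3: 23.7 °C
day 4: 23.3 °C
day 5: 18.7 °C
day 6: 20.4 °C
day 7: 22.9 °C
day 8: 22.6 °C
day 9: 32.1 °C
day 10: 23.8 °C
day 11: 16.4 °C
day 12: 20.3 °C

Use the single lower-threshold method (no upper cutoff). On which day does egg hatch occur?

Daily DD above 13.5 °C: 7.7, 14.6, 10.2, 9.8, 5.2, 6.9, 9.4, 9.1, 18.6, 10.3, 2.9, 6.8.
Cumulative: 7.7, 22.3, 32.5, 42.3, 47.5, 54.4, 63.8, 72.9, 91.5, 101.8, 104.7, 111.5.
The total first reaches 30 DD on day 3.

day 3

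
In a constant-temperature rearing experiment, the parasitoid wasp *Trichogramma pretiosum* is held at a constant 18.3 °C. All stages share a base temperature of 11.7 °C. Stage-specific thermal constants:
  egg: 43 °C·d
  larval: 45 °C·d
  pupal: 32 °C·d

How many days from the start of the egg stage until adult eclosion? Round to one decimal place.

18.2 days

Daily accumulation at 18.3 °C = 18.3 − 11.7 = 6.6 DD/day.
Total K = 43 + 45 + 32 = 120 DD.
Total duration = 120 / 6.6 = 18.182 ≈ 18.2 days.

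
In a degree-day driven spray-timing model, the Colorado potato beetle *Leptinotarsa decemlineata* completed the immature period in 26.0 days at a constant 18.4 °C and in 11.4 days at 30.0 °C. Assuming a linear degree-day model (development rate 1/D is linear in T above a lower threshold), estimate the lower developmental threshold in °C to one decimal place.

9.3 °C

Equal thermal constants: D₁(T₁ − T_b) = D₂(T₂ − T_b).
26.0·(18.4 − T_b) = 11.4·(30.0 − T_b)
T_b = (26.0·18.4 − 11.4·30.0) / (26.0 − 11.4) = 136.40 / 14.6 = 9.342 °C ≈ 9.3 °C.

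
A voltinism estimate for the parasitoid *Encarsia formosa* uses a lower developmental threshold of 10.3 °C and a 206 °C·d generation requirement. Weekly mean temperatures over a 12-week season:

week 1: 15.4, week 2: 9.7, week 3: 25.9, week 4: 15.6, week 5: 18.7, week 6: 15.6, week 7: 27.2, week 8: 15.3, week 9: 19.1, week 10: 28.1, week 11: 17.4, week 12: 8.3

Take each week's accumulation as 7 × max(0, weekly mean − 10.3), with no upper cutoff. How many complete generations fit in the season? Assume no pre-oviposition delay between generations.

Weekly DD (7 × max(0, T̄ − 10.3)): 35.7, 0.0, 109.2, 37.1, 58.8, 37.1, 118.3, 35.0, 61.6, 124.6, 49.7, 0.0.
Season total = 667.1 DD.
Complete generations = ⌊667.1 / 206⌋ = 3.

3 generations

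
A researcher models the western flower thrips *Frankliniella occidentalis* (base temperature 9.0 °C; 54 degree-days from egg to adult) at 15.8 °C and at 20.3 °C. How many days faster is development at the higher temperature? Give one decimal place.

3.2 days

At 15.8 °C: 54 / (15.8 − 9.0) = 54 / 6.8 = 7.941 d.
At 20.3 °C: 54 / (20.3 − 9.0) = 54 / 11.3 = 4.779 d.
Difference = |7.941 − 4.779| = 3.162 ≈ 3.2 days.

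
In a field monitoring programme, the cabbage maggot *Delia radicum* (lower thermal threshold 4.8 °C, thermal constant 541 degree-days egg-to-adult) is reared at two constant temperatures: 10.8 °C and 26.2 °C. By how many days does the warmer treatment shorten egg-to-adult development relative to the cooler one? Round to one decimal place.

At 10.8 °C: 541 / (10.8 − 4.8) = 541 / 6.0 = 90.167 d.
At 26.2 °C: 541 / (26.2 − 4.8) = 541 / 21.4 = 25.280 d.
Difference = |90.167 − 25.280| = 64.886 ≈ 64.9 days.

64.9 days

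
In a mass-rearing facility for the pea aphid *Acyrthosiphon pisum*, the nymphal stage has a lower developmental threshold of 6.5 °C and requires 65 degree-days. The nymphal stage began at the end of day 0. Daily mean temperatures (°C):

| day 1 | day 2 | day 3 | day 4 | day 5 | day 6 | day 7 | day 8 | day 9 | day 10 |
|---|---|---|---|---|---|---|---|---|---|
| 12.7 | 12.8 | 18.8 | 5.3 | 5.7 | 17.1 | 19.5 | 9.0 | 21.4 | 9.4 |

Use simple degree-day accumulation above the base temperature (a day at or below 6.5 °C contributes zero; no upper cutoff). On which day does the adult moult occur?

day 9

Daily DD above 6.5 °C: 6.2, 6.3, 12.3, 0.0, 0.0, 10.6, 13.0, 2.5, 14.9, 2.9.
Cumulative: 6.2, 12.5, 24.8, 24.8, 24.8, 35.4, 48.4, 50.9, 65.8, 68.7.
The total first reaches 65 DD on day 9.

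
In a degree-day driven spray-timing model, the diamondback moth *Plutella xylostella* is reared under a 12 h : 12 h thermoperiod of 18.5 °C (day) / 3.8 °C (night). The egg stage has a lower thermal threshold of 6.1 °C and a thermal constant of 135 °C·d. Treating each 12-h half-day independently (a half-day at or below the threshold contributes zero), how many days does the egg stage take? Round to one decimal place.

Day half: max(0, 18.5 − 6.1) × 0.5 = 12.4 × 0.5 = 6.20 DD.
Night half: max(0, 3.8 − 6.1) × 0.5 = 0.0 × 0.5 = 0.00 DD.
Per 24 h: 6.20 DD/day.
Duration = 135 / 6.20 = 21.774 ≈ 21.8 days.

21.8 days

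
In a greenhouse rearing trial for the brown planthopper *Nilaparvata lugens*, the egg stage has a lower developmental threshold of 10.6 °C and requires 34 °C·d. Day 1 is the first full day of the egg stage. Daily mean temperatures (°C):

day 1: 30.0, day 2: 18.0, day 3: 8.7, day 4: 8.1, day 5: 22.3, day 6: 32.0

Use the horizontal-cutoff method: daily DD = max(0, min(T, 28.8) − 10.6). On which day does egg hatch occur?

day 5

Daily DD above 10.6 °C (capped at 18.2): 18.2, 7.4, 0.0, 0.0, 11.7, 18.2.
Cumulative: 18.2, 25.6, 25.6, 25.6, 37.3, 55.5.
The total first reaches 34 DD on day 5.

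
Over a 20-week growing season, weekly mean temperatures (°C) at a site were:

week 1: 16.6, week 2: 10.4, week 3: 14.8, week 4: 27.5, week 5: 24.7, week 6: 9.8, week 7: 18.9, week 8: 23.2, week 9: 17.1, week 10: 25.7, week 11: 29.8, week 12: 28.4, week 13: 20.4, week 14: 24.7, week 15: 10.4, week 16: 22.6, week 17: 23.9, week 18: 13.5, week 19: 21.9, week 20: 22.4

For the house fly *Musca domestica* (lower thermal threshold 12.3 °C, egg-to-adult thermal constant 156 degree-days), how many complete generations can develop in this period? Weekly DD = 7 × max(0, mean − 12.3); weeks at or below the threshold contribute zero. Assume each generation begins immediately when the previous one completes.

7 generations

Weekly DD (7 × max(0, T̄ − 12.3)): 30.1, 0.0, 17.5, 106.4, 86.8, 0.0, 46.2, 76.3, 33.6, 93.8, 122.5, 112.7, 56.7, 86.8, 0.0, 72.1, 81.2, 8.4, 67.2, 70.7.
Season total = 1169.0 DD.
Complete generations = ⌊1169.0 / 156⌋ = 7.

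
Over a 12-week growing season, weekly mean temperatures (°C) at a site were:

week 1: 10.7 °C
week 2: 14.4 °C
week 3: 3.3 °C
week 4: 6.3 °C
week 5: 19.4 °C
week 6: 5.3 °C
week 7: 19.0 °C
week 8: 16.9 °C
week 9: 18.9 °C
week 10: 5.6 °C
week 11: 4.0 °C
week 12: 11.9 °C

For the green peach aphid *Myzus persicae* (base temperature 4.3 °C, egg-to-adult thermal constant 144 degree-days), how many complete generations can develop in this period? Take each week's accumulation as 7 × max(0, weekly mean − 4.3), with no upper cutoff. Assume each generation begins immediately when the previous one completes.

4 generations

Weekly DD (7 × max(0, T̄ − 4.3)): 44.8, 70.7, 0.0, 14.0, 105.7, 7.0, 102.9, 88.2, 102.2, 9.1, 0.0, 53.2.
Season total = 597.8 DD.
Complete generations = ⌊597.8 / 144⌋ = 4.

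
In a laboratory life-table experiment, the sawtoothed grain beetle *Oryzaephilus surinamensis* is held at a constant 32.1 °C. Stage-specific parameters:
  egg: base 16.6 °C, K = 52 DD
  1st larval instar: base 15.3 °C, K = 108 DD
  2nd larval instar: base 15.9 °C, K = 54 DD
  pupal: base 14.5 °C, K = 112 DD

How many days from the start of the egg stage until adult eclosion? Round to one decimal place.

egg: 52 / (32.1 − 16.6) = 52 / 15.5 = 3.355 d.
1st larval instar: 108 / (32.1 − 15.3) = 108 / 16.8 = 6.429 d.
2nd larval instar: 54 / (32.1 − 15.9) = 54 / 16.2 = 3.333 d.
pupal: 112 / (32.1 − 14.5) = 112 / 17.6 = 6.364 d.
Sum = 19.480 ≈ 19.5 days.

19.5 days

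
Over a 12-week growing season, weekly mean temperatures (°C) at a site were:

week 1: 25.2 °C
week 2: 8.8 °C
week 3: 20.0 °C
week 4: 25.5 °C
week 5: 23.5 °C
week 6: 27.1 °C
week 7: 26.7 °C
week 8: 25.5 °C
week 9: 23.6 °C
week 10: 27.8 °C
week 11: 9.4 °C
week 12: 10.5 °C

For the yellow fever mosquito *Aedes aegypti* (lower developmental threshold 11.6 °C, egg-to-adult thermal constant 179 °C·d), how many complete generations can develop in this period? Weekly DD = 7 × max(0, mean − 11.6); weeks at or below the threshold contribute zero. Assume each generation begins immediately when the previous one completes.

Weekly DD (7 × max(0, T̄ − 11.6)): 95.2, 0.0, 58.8, 97.3, 83.3, 108.5, 105.7, 97.3, 84.0, 113.4, 0.0, 0.0.
Season total = 843.5 DD.
Complete generations = ⌊843.5 / 179⌋ = 4.

4 generations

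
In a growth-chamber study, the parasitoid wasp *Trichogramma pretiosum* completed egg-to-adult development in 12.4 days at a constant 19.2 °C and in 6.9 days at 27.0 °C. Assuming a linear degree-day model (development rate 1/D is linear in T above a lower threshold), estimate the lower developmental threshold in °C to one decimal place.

9.4 °C

Linear rate model ⇒ the product D·(T − T_b) is constant across temperatures.
12.4·(19.2 − T_b) = 6.9·(27.0 − T_b)
T_b = (12.4·19.2 − 6.9·27.0) / (12.4 − 6.9) = 51.78 / 5.5 = 9.415 °C ≈ 9.4 °C.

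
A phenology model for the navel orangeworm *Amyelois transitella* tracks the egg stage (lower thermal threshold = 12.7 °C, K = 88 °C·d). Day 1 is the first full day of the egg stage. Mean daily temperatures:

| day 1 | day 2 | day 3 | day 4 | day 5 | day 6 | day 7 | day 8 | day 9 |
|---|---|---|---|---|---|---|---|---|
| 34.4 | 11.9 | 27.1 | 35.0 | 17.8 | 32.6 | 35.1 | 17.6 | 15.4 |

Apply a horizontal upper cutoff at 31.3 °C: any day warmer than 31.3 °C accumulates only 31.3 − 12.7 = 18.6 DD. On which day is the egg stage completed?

Daily DD above 12.7 °C (capped at 18.6): 18.6, 0.0, 14.4, 18.6, 5.1, 18.6, 18.6, 4.9, 2.7.
Cumulative: 18.6, 18.6, 33.0, 51.6, 56.7, 75.3, 93.9, 98.8, 101.5.
The total first reaches 88 DD on day 7.

day 7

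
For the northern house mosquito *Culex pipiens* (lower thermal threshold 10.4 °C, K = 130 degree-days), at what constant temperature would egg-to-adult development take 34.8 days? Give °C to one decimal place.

Required daily accumulation = 130 / 34.8 = 3.736 DD/day.
T = T_base + 3.736 = 10.4 + 3.736 = 14.136 ≈ 14.1 °C.

14.1 °C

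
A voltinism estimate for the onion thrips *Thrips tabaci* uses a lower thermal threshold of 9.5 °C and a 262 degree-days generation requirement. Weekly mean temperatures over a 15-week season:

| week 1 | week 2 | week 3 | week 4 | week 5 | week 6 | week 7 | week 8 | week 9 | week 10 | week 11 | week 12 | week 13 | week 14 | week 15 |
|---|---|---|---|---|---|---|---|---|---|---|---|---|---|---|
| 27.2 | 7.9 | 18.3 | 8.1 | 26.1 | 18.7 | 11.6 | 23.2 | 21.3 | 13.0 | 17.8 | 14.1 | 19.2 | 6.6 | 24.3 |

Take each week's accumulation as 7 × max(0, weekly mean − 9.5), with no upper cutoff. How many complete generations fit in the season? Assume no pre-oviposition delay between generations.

3 generations

Weekly DD (7 × max(0, T̄ − 9.5)): 123.9, 0.0, 61.6, 0.0, 116.2, 64.4, 14.7, 95.9, 82.6, 24.5, 58.1, 32.2, 67.9, 0.0, 103.6.
Season total = 845.6 DD.
Complete generations = ⌊845.6 / 262⌋ = 3.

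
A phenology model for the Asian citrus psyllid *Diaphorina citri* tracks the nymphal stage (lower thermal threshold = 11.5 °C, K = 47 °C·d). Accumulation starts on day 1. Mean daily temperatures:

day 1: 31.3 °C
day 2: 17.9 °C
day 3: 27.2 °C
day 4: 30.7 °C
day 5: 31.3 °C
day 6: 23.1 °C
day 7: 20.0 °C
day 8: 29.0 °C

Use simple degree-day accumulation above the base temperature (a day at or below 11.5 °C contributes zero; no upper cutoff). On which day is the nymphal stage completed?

Daily DD above 11.5 °C: 19.8, 6.4, 15.7, 19.2, 19.8, 11.6, 8.5, 17.5.
Cumulative: 19.8, 26.2, 41.9, 61.1, 80.9, 92.5, 101.0, 118.5.
The total first reaches 47 DD on day 4.

day 4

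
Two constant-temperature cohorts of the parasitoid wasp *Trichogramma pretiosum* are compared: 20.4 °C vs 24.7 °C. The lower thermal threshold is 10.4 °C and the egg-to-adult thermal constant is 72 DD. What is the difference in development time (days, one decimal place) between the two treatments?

At 20.4 °C: 72 / (20.4 − 10.4) = 72 / 10.0 = 7.200 d.
At 24.7 °C: 72 / (24.7 − 10.4) = 72 / 14.3 = 5.035 d.
Difference = |7.200 − 5.035| = 2.165 ≈ 2.2 days.

2.2 days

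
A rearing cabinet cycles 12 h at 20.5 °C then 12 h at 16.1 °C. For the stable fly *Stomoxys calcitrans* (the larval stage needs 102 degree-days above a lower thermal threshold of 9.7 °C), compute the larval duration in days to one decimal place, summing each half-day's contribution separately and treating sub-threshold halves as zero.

11.9 days

Day half: max(0, 20.5 − 9.7) × 0.5 = 10.8 × 0.5 = 5.40 DD.
Night half: max(0, 16.1 − 9.7) × 0.5 = 6.4 × 0.5 = 3.20 DD.
Per 24 h: 8.60 DD/day.
Duration = 102 / 8.60 = 11.860 ≈ 11.9 days.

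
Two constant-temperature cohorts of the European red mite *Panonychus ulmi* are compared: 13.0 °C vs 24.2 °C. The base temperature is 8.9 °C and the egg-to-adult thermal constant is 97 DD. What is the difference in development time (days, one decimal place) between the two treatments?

17.3 days

At 13.0 °C: 97 / (13.0 − 8.9) = 97 / 4.1 = 23.659 d.
At 24.2 °C: 97 / (24.2 − 8.9) = 97 / 15.3 = 6.340 d.
Difference = |23.659 − 6.340| = 17.319 ≈ 17.3 days.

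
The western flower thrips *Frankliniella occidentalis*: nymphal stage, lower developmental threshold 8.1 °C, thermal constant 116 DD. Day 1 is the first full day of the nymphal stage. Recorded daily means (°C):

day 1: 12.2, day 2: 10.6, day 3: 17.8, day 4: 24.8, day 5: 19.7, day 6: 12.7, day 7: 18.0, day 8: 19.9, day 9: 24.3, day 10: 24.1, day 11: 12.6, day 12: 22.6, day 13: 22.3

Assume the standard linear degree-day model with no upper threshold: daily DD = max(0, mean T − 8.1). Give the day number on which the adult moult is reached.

day 12

Daily DD above 8.1 °C: 4.1, 2.5, 9.7, 16.7, 11.6, 4.6, 9.9, 11.8, 16.2, 16.0, 4.5, 14.5, 14.2.
Cumulative: 4.1, 6.6, 16.3, 33.0, 44.6, 49.2, 59.1, 70.9, 87.1, 103.1, 107.6, 122.1, 136.3.
The total first reaches 116 DD on day 12.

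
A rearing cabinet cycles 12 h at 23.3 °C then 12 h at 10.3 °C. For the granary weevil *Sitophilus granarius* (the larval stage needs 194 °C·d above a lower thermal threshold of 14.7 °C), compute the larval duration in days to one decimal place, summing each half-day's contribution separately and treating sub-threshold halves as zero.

45.1 days

Day half: max(0, 23.3 − 14.7) × 0.5 = 8.6 × 0.5 = 4.30 DD.
Night half: max(0, 10.3 − 14.7) × 0.5 = 0.0 × 0.5 = 0.00 DD.
Per 24 h: 4.30 DD/day.
Duration = 194 / 4.30 = 45.116 ≈ 45.1 days.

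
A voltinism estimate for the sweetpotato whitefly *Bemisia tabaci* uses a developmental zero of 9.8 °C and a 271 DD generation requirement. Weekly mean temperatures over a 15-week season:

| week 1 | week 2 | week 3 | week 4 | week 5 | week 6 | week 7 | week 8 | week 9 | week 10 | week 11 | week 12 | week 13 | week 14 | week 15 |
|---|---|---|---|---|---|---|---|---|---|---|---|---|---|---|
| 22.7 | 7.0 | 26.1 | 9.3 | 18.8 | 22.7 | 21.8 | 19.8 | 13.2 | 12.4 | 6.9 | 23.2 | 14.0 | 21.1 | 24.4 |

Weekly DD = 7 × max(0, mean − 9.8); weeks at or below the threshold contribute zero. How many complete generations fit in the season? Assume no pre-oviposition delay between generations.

Weekly DD (7 × max(0, T̄ − 9.8)): 90.3, 0.0, 114.1, 0.0, 63.0, 90.3, 84.0, 70.0, 23.8, 18.2, 0.0, 93.8, 29.4, 79.1, 102.2.
Season total = 858.2 DD.
Complete generations = ⌊858.2 / 271⌋ = 3.

3 generations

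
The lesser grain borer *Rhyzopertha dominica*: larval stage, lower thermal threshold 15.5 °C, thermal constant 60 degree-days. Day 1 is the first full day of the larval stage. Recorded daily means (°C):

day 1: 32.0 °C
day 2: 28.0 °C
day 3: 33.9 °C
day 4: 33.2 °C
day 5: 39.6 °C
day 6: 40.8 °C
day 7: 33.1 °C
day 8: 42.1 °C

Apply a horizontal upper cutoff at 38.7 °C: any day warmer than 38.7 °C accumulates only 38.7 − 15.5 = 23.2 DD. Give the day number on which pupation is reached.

day 4

Daily DD above 15.5 °C (capped at 23.2): 16.5, 12.5, 18.4, 17.7, 23.2, 23.2, 17.6, 23.2.
Cumulative: 16.5, 29.0, 47.4, 65.1, 88.3, 111.5, 129.1, 152.3.
The total first reaches 60 DD on day 4.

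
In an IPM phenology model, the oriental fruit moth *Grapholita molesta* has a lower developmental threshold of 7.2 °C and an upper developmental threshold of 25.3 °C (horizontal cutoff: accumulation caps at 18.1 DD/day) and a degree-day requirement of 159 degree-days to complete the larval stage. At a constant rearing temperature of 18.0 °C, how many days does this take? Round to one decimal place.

14.7 days

Daily accumulation = 18.0 − 7.2 = 10.8 DD/day.
Duration = 159 / 10.8 = 14.722 ≈ 14.7 days.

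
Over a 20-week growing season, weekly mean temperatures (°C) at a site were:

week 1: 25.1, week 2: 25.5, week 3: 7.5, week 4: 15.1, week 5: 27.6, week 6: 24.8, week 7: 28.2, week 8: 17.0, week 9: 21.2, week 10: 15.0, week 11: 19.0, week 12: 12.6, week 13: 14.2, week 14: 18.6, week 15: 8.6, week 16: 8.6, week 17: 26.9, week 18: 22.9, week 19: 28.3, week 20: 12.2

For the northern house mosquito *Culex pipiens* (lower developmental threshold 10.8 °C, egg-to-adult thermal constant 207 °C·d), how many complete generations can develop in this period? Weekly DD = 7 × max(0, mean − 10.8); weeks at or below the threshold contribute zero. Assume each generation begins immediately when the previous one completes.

Weekly DD (7 × max(0, T̄ − 10.8)): 100.1, 102.9, 0.0, 30.1, 117.6, 98.0, 121.8, 43.4, 72.8, 29.4, 57.4, 12.6, 23.8, 54.6, 0.0, 0.0, 112.7, 84.7, 122.5, 9.8.
Season total = 1194.2 DD.
Complete generations = ⌊1194.2 / 207⌋ = 5.

5 generations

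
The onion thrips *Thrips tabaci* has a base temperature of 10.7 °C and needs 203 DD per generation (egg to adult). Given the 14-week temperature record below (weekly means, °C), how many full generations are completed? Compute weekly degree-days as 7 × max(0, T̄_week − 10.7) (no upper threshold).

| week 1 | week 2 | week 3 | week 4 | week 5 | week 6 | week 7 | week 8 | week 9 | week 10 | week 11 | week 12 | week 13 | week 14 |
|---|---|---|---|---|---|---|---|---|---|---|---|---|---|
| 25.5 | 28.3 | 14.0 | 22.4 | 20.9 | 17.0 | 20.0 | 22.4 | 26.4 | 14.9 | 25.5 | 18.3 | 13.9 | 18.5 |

4 generations

Weekly DD (7 × max(0, T̄ − 10.7)): 103.6, 123.2, 23.1, 81.9, 71.4, 44.1, 65.1, 81.9, 109.9, 29.4, 103.6, 53.2, 22.4, 54.6.
Season total = 967.4 DD.
Complete generations = ⌊967.4 / 203⌋ = 4.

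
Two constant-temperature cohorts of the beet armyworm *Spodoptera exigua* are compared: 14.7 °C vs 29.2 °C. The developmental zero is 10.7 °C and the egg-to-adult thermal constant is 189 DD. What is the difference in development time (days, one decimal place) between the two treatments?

37.0 days

At 14.7 °C: 189 / (14.7 − 10.7) = 189 / 4.0 = 47.250 d.
At 29.2 °C: 189 / (29.2 − 10.7) = 189 / 18.5 = 10.216 d.
Difference = |47.250 − 10.216| = 37.034 ≈ 37.0 days.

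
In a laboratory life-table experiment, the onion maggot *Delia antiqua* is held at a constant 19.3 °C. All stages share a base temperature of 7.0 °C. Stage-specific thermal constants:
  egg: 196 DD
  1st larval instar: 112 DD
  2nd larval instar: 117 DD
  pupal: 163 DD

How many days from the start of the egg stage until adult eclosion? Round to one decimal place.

47.8 days

Daily accumulation at 19.3 °C = 19.3 − 7.0 = 12.3 DD/day.
Total K = 196 + 112 + 117 + 163 = 588 DD.
Total duration = 588 / 12.3 = 47.805 ≈ 47.8 days.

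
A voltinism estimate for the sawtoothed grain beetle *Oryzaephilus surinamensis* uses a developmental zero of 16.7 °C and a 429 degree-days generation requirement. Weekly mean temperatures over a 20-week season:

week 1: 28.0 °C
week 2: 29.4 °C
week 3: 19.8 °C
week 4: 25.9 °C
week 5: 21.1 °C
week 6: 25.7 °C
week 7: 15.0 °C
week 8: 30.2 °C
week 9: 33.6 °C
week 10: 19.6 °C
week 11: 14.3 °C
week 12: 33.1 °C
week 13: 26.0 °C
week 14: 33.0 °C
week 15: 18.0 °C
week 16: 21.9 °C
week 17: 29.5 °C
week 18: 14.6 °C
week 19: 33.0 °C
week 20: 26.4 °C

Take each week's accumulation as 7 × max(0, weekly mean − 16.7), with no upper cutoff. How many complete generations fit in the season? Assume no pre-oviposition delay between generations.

2 generations

Weekly DD (7 × max(0, T̄ − 16.7)): 79.1, 88.9, 21.7, 64.4, 30.8, 63.0, 0.0, 94.5, 118.3, 20.3, 0.0, 114.8, 65.1, 114.1, 9.1, 36.4, 89.6, 0.0, 114.1, 67.9.
Season total = 1192.1 DD.
Complete generations = ⌊1192.1 / 429⌋ = 2.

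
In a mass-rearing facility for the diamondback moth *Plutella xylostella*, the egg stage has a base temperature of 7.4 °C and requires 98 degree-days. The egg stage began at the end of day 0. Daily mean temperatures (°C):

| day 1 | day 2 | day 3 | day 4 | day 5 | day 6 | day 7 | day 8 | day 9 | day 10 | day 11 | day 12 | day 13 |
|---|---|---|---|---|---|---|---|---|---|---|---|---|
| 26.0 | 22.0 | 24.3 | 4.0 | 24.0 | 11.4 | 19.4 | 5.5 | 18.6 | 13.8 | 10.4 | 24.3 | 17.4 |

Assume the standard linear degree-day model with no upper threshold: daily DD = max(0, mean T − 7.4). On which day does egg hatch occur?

Daily DD above 7.4 °C: 18.6, 14.6, 16.9, 0.0, 16.6, 4.0, 12.0, 0.0, 11.2, 6.4, 3.0, 16.9, 10.0.
Cumulative: 18.6, 33.2, 50.1, 50.1, 66.7, 70.7, 82.7, 82.7, 93.9, 100.3, 103.3, 120.2, 130.2.
The total first reaches 98 DD on day 10.

day 10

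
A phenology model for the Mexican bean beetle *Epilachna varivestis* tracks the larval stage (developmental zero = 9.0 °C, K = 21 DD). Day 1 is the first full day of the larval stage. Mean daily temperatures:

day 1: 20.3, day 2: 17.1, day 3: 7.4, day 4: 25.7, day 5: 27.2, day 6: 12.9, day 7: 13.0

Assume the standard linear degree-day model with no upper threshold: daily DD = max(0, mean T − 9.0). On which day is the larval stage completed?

day 4

Daily DD above 9.0 °C: 11.3, 8.1, 0.0, 16.7, 18.2, 3.9, 4.0.
Cumulative: 11.3, 19.4, 19.4, 36.1, 54.3, 58.2, 62.2.
The total first reaches 21 DD on day 4.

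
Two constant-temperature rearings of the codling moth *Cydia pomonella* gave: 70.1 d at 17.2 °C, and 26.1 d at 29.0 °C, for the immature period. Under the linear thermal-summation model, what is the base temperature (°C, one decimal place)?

10.2 °C

Equal thermal constants: D₁(T₁ − T_b) = D₂(T₂ − T_b).
70.1·(17.2 − T_b) = 26.1·(29.0 − T_b)
T_b = (70.1·17.2 − 26.1·29.0) / (70.1 − 26.1) = 448.82 / 44.0 = 10.200 °C ≈ 10.2 °C.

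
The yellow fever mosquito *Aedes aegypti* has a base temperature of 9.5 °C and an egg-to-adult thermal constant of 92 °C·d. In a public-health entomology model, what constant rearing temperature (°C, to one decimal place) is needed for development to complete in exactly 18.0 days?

Required daily accumulation = 92 / 18.0 = 5.111 DD/day.
T = T_base + 5.111 = 9.5 + 5.111 = 14.611 ≈ 14.6 °C.

14.6 °C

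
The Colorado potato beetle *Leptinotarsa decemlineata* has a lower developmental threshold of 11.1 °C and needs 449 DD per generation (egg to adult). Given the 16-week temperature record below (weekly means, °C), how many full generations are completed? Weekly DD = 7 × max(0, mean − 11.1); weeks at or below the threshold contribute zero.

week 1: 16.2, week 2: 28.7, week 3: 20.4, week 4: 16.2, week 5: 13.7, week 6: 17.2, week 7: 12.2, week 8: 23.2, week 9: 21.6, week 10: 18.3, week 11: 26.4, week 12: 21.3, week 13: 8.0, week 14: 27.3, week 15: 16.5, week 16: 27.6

Weekly DD (7 × max(0, T̄ − 11.1)): 35.7, 123.2, 65.1, 35.7, 18.2, 42.7, 7.7, 84.7, 73.5, 50.4, 107.1, 71.4, 0.0, 113.4, 37.8, 115.5.
Season total = 982.1 DD.
Complete generations = ⌊982.1 / 449⌋ = 2.

2 generations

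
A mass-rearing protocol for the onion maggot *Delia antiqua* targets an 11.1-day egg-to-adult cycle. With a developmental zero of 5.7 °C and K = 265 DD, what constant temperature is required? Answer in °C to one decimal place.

29.6 °C

Required daily accumulation = 265 / 11.1 = 23.874 DD/day.
T = T_base + 23.874 = 5.7 + 23.874 = 29.574 ≈ 29.6 °C.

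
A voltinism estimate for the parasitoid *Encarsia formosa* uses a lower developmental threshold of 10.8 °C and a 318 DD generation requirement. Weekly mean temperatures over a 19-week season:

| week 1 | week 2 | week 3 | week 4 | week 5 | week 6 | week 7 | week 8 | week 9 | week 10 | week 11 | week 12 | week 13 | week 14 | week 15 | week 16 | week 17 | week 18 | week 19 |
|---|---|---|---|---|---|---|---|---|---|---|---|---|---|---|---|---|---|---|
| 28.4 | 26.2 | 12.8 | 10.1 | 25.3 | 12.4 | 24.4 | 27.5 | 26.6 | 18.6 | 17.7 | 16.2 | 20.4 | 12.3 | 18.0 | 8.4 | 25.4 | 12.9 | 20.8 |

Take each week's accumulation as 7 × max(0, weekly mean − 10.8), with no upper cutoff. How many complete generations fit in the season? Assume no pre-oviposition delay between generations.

3 generations

Weekly DD (7 × max(0, T̄ − 10.8)): 123.2, 107.8, 14.0, 0.0, 101.5, 11.2, 95.2, 116.9, 110.6, 54.6, 48.3, 37.8, 67.2, 10.5, 50.4, 0.0, 102.2, 14.7, 70.0.
Season total = 1136.1 DD.
Complete generations = ⌊1136.1 / 318⌋ = 3.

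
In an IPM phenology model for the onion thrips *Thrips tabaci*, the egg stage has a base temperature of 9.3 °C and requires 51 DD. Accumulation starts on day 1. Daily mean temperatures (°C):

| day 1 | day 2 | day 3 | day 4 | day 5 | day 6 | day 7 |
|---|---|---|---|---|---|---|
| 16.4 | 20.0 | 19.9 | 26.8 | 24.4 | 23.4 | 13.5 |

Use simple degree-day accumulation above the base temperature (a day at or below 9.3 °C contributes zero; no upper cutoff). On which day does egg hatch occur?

Daily DD above 9.3 °C: 7.1, 10.7, 10.6, 17.5, 15.1, 14.1, 4.2.
Cumulative: 7.1, 17.8, 28.4, 45.9, 61.0, 75.1, 79.3.
The total first reaches 51 DD on day 5.

day 5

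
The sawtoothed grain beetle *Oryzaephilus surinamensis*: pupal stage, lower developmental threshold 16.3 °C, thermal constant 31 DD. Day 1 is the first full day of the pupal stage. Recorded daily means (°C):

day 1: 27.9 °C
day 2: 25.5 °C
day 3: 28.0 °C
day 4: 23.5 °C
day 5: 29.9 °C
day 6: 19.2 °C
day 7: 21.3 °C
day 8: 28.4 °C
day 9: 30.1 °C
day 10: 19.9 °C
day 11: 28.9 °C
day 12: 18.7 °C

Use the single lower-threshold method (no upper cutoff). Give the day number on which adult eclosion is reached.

Daily DD above 16.3 °C: 11.6, 9.2, 11.7, 7.2, 13.6, 2.9, 5.0, 12.1, 13.8, 3.6, 12.6, 2.4.
Cumulative: 11.6, 20.8, 32.5, 39.7, 53.3, 56.2, 61.2, 73.3, 87.1, 90.7, 103.3, 105.7.
The total first reaches 31 DD on day 3.

day 3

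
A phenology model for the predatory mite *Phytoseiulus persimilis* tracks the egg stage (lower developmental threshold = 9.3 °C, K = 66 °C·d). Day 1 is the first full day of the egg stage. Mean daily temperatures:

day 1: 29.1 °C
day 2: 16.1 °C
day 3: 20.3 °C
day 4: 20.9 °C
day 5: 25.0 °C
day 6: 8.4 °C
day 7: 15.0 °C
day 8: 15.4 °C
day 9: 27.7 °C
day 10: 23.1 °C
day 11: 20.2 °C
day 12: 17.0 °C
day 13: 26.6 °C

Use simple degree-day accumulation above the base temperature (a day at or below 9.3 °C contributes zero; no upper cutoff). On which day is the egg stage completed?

Daily DD above 9.3 °C: 19.8, 6.8, 11.0, 11.6, 15.7, 0.0, 5.7, 6.1, 18.4, 13.8, 10.9, 7.7, 17.3.
Cumulative: 19.8, 26.6, 37.6, 49.2, 64.9, 64.9, 70.6, 76.7, 95.1, 108.9, 119.8, 127.5, 144.8.
The total first reaches 66 DD on day 7.

day 7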